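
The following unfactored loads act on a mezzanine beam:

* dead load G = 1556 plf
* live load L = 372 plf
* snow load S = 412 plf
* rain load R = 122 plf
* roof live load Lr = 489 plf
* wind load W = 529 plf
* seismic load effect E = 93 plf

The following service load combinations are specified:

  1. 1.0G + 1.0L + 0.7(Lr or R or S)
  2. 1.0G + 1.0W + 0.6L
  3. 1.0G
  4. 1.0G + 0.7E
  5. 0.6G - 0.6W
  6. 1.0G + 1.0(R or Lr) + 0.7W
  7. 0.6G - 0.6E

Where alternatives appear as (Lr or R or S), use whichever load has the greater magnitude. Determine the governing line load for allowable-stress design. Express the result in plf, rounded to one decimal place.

2415.3 plf

(Lr or R or S) → Lr = 489 plf; (R or Lr) → Lr = 489 plf.
1. 1.0(1556) + 1.0(372) + 0.7(489) = 1556.0 + 372.0 + 342.3 = 2270.3
2. 1.0(1556) + 1.0(529) + 0.6(372) = 1556.0 + 529.0 + 223.2 = 2308.2
3. 1.0(1556) = 1556.0
4. 1.0(1556) + 0.7(93) = 1556.0 + 65.1 = 1621.1
5. 0.6(1556) - 0.6(529) = 933.6 - 317.4 = 616.2
6. 1.0(1556) + 1.0(489) + 0.7(529) = 1556.0 + 489.0 + 370.3 = 2415.3
7. 0.6(1556) - 0.6(93) = 933.6 - 55.8 = 877.8
Maximum is from combination 6.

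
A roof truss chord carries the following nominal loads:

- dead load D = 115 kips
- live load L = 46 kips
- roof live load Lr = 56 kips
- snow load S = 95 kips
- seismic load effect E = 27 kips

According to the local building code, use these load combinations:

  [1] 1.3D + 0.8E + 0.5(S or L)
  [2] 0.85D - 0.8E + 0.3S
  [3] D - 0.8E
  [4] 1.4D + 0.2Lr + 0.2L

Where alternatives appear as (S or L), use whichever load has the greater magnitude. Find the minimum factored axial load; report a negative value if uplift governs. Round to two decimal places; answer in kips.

(S or L) → S = 95 kips.
[1] 1.3(115) + 0.8(27) + 0.5(95) = 149.50 + 21.60 + 47.50 = 218.60
[2] 0.85(115) - 0.8(27) + 0.3(95) = 97.75 - 21.60 + 28.50 = 104.65
[3] 1.0(115) - 0.8(27) = 115.00 - 21.60 = 93.40
[4] 1.4(115) + 0.2(56) + 0.2(46) = 161.00 + 11.20 + 9.20 = 181.40
Combination 3 gives the minimum: 93.40 kips.

93.40 kips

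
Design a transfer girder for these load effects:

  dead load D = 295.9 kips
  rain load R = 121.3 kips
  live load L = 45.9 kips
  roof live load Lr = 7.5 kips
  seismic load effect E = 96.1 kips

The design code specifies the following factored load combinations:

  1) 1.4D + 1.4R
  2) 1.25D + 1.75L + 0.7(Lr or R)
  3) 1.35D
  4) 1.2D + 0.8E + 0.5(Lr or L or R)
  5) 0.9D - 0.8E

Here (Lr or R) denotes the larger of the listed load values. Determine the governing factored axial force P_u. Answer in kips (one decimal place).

(Lr or R) → R = 121.3 kips; (Lr or L or R) → R = 121.3 kips.
1) 1.4(295.9) + 1.4(121.3) = 414.3 + 169.8 = 584.1
2) 1.25(295.9) + 1.75(45.9) + 0.7(121.3) = 369.9 + 80.3 + 84.9 = 535.1
3) 1.35(295.9) = 399.5
4) 1.2(295.9) + 0.8(96.1) + 0.5(121.3) = 492.6
5) 0.9(295.9) - 0.8(96.1) = 266.3 - 76.9 = 189.4
Maximum is from combination 1.

584.1 kips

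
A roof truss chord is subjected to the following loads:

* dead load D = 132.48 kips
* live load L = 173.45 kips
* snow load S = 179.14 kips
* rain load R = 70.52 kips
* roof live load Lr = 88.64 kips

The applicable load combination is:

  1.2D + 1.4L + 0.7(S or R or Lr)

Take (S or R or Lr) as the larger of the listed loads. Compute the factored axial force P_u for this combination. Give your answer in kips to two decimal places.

527.20 kips

(S or R or Lr) → S = 179.14 kips.
1.2(132.48) + 1.4(173.45) + 0.7(179.14) = 527.20
P_u = 527.20 kips.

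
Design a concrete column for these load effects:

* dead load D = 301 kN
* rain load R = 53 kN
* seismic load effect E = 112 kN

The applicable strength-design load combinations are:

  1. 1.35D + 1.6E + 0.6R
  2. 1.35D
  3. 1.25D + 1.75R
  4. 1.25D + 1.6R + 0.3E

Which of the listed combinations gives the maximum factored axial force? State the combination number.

1. 1.35(301) + 1.6(112) + 0.6(53) = 406.4 + 179.2 + 31.8 = 617.4
2. 1.35(301) = 406.4
3. 1.25(301) + 1.75(53) = 469.0
4. 1.25(301) + 1.6(53) + 0.3(112) = 376.3 + 84.8 + 33.6 = 494.7
The largest value is 617.4 kN from combination 1.

Combination 1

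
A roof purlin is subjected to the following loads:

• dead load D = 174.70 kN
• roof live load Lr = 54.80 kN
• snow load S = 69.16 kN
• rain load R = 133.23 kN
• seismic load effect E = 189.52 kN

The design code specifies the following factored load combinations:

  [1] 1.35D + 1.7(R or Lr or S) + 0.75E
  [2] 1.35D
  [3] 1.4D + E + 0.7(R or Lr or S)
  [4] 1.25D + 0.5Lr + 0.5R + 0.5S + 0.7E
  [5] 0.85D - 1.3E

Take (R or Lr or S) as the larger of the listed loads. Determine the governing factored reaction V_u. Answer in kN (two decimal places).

604.48 kN

(R or Lr or S) → R = 133.23 kN.
[1] 1.35(174.70) + 1.7(133.23) + 0.75(189.52) = 235.85 + 226.49 + 142.14 = 604.48
[2] 1.35(174.70) = 235.85
[3] 1.4(174.70) + 1.0(189.52) + 0.7(133.23) = 244.58 + 189.52 + 93.26 = 527.36
[4] 1.25(174.70) + 0.5(54.80) + 0.5(133.23) + 0.5(69.16) + 0.7(189.52) = 479.63
[5] 0.85(174.70) - 1.3(189.52) = 148.50 - 246.38 = -97.88
The controlling combination is 1, giving 604.48 kN.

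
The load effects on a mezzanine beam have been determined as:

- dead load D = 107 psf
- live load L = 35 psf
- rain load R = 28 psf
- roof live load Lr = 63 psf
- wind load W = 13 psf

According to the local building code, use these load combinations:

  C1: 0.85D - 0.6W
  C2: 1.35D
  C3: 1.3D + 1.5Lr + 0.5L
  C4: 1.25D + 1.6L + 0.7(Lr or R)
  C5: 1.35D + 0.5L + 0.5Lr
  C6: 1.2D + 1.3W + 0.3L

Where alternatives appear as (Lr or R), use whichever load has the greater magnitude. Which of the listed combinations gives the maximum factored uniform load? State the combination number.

(Lr or R) → Lr = 63 psf.
C1: 0.85(107) - 0.6(13) = 90.95 - 7.80 = 83.15
C2: 1.35(107) = 144.45
C3: 1.3(107) + 1.5(63) + 0.5(35) = 139.10 + 94.50 + 17.50 = 251.10
C4: 1.25(107) + 1.6(35) + 0.7(63) = 133.75 + 56.00 + 44.10 = 233.85
C5: 1.35(107) + 0.5(35) + 0.5(63) = 144.45 + 17.50 + 31.50 = 193.45
C6: 1.2(107) + 1.3(13) + 0.3(35) = 128.40 + 16.90 + 10.50 = 155.80
The largest value is 251.10 psf from combination 3.

Combination 3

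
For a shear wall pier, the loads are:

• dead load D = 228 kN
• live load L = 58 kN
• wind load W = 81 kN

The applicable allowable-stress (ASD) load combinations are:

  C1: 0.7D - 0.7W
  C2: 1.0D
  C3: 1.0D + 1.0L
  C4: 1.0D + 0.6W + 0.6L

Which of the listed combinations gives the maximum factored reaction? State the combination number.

Combination 4

C1: 0.7(228) - 0.7(81) = 159.6 - 56.7 = 102.9
C2: 1.0(228) = 228.0
C3: 1.0(228) + 1.0(58) = 228.0 + 58.0 = 286.0
C4: 1.0(228) + 0.6(81) + 0.6(58) = 228.0 + 48.6 + 34.8 = 311.4
The largest value is 311.4 kN from combination 4.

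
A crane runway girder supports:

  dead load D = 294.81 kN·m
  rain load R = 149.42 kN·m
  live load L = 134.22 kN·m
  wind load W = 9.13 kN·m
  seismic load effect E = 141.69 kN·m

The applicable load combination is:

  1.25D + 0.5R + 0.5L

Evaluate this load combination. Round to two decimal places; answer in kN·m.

1.25(294.81) + 0.5(149.42) + 0.5(134.22) = 368.51 + 74.71 + 67.11 = 510.33
M_u = 510.33 kN·m.

510.33 kN·m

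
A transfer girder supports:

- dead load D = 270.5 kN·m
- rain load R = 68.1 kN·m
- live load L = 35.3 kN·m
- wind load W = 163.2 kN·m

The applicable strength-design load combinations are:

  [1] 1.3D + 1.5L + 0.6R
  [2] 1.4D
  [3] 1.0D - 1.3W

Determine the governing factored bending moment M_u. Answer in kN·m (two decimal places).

[1] 1.3(270.5) + 1.5(35.3) + 0.6(68.1) = 445.46
[2] 1.4(270.5) = 378.70
[3] 1.0(270.5) - 1.3(163.2) = 58.34
Maximum is from combination 1.

445.46 kN·m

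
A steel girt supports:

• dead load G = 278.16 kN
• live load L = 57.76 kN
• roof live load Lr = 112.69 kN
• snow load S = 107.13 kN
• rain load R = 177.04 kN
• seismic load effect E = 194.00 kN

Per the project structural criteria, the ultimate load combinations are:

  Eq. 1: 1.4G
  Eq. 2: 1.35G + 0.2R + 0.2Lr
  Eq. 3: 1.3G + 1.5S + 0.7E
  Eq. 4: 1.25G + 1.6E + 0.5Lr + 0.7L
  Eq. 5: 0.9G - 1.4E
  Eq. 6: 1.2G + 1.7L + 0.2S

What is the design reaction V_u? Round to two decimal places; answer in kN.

754.88 kN

Eq. 1: 1.4(278.16) = 389.42
Eq. 2: 1.35(278.16) + 0.2(177.04) + 0.2(112.69) = 433.46
Eq. 3: 1.3(278.16) + 1.5(107.13) + 0.7(194.00) = 658.10
Eq. 4: 1.25(278.16) + 1.6(194.00) + 0.5(112.69) + 0.7(57.76) = 347.70 + 310.40 + 56.35 + 40.43 = 754.88
Eq. 5: 0.9(278.16) - 1.4(194.00) = 250.34 - 271.60 = -21.26
Eq. 6: 1.2(278.16) + 1.7(57.76) + 0.2(107.13) = 333.79 + 98.19 + 21.43 = 453.41
Combination 4 governs: V_u = 754.88 kN.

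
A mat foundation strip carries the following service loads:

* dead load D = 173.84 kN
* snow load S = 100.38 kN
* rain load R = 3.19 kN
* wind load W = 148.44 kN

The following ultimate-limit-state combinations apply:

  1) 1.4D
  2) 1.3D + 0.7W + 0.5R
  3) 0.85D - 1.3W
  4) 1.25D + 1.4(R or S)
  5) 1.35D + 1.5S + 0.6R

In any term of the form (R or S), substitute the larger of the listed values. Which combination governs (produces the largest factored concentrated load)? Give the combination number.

Combination 5

(R or S) → S = 100.38 kN.
1) 1.4(173.84) = 243.38
2) 1.3(173.84) + 0.7(148.44) + 0.5(3.19) = 225.99 + 103.91 + 1.60 = 331.50
3) 0.85(173.84) - 1.3(148.44) = 147.76 - 192.97 = -45.21
4) 1.25(173.84) + 1.4(100.38) = 217.30 + 140.53 = 357.83
5) 1.35(173.84) + 1.5(100.38) + 0.6(3.19) = 387.17
The largest value is 387.17 kN from combination 5.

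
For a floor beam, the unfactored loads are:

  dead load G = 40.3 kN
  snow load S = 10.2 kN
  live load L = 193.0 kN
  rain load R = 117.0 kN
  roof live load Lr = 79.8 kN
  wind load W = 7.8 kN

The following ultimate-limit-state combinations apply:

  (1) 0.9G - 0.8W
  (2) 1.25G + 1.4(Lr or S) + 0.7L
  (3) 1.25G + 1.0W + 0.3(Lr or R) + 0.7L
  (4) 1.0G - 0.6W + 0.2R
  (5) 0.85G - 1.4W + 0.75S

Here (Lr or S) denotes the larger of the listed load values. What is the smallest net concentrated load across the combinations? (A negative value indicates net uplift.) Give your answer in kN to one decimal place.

30.0 kN

(Lr or S) → Lr = 79.8 kN; (Lr or R) → R = 117.0 kN.
(1) 0.9(40.3) - 0.8(7.8) = 30.0
(2) 1.25(40.3) + 1.4(79.8) + 0.7(193.0) = 50.4 + 111.7 + 135.1 = 297.2
(3) 1.25(40.3) + 1.0(7.8) + 0.3(117.0) + 0.7(193.0) = 50.4 + 7.8 + 35.1 + 135.1 = 228.4
(4) 1.0(40.3) - 0.6(7.8) + 0.2(117.0) = 40.3 - 4.7 + 23.4 = 59.0
(5) 0.85(40.3) - 1.4(7.8) + 0.75(10.2) = 31.0
Combination 1 gives the minimum: 30.0 kN.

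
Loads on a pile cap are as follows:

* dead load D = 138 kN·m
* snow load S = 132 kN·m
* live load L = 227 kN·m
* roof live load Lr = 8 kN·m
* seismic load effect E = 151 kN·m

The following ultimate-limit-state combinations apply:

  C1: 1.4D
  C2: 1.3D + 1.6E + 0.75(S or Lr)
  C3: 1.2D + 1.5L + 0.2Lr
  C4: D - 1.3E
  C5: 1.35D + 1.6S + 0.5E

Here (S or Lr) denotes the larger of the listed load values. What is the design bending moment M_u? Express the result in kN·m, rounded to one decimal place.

(S or Lr) → S = 132 kN·m.
C1: 1.4(138) = 193.2
C2: 1.3(138) + 1.6(151) + 0.75(132) = 520.0
C3: 1.2(138) + 1.5(227) + 0.2(8) = 507.7
C4: 1.0(138) - 1.3(151) = -58.3
C5: 1.35(138) + 1.6(132) + 0.5(151) = 473.0
The controlling combination is 2, giving 520.0 kN·m.

520.0 kN·m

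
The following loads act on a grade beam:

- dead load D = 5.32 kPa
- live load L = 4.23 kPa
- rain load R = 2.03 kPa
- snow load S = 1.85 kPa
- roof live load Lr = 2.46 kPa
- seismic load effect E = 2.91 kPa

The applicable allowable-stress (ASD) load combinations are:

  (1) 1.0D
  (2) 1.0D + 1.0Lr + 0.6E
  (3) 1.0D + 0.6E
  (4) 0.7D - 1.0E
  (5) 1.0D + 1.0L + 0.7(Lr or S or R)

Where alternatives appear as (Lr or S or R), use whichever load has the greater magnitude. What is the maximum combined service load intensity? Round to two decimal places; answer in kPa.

(Lr or S or R) → Lr = 2.46 kPa.
(1) 1.0(5.32) = 5.32
(2) 1.0(5.32) + 1.0(2.46) + 0.6(2.91) = 9.53
(3) 1.0(5.32) + 0.6(2.91) = 7.07
(4) 0.7(5.32) - 1.0(2.91) = 0.81
(5) 1.0(5.32) + 1.0(4.23) + 0.7(2.46) = 11.27
The controlling combination is 5, giving 11.27 kPa.

11.27 kPa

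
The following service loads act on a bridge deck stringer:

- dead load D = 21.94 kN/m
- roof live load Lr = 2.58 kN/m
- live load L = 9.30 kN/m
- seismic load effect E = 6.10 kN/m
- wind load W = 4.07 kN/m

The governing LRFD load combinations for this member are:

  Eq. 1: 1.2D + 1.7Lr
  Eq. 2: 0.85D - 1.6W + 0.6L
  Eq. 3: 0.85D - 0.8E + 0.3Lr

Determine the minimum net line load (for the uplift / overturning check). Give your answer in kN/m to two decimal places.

14.54 kN/m

Eq. 1: 1.2(21.94) + 1.7(2.58) = 30.71
Eq. 2: 0.85(21.94) - 1.6(4.07) + 0.6(9.30) = 17.72
Eq. 3: 0.85(21.94) - 0.8(6.10) + 0.3(2.58) = 14.54
Combination 3 gives the minimum: 14.54 kN/m.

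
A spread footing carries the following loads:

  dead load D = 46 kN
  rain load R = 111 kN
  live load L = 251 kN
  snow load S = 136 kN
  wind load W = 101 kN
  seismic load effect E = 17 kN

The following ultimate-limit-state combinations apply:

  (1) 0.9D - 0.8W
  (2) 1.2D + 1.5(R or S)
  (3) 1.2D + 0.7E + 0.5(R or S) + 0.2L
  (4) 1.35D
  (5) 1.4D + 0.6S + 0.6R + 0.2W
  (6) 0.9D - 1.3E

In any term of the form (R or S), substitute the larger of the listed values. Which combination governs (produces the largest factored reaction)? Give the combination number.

(R or S) → S = 136 kN.
(1) 0.9(46) - 0.8(101) = 41.4 - 80.8 = -39.4
(2) 1.2(46) + 1.5(136) = 55.2 + 204.0 = 259.2
(3) 1.2(46) + 0.7(17) + 0.5(136) + 0.2(251) = 55.2 + 11.9 + 68.0 + 50.2 = 185.3
(4) 1.35(46) = 62.1
(5) 1.4(46) + 0.6(136) + 0.6(111) + 0.2(101) = 64.4 + 81.6 + 66.6 + 20.2 = 232.8
(6) 0.9(46) - 1.3(17) = 41.4 - 22.1 = 19.3
The largest value is 259.2 kN from combination 2.

Combination 2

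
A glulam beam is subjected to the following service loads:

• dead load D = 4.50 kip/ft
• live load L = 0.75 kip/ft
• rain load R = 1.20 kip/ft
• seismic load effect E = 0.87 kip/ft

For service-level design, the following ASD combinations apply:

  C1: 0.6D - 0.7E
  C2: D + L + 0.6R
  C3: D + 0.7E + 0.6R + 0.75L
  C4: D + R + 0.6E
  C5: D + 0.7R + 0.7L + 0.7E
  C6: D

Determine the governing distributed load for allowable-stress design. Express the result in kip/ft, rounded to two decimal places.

6.47 kip/ft

C1: 0.6(4.50) - 0.7(0.87) = 2.70 - 0.61 = 2.09
C2: 1.0(4.50) + 1.0(0.75) + 0.6(1.20) = 4.50 + 0.75 + 0.72 = 5.97
C3: 1.0(4.50) + 0.7(0.87) + 0.6(1.20) + 0.75(0.75) = 4.50 + 0.61 + 0.72 + 0.56 = 6.39
C4: 1.0(4.50) + 1.0(1.20) + 0.6(0.87) = 4.50 + 1.20 + 0.52 = 6.22
C5: 1.0(4.50) + 0.7(1.20) + 0.7(0.75) + 0.7(0.87) = 6.47
C6: 1.0(4.50) = 4.50
Combination 5 governs: w = 6.47 kip/ft.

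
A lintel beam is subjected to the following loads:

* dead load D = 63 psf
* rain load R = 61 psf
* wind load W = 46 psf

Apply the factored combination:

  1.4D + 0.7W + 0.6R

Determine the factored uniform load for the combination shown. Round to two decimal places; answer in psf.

157.00 psf

1.4(63) + 0.7(46) + 0.6(61) = 88.20 + 32.20 + 36.60 = 157.00
q_u = 157.00 psf.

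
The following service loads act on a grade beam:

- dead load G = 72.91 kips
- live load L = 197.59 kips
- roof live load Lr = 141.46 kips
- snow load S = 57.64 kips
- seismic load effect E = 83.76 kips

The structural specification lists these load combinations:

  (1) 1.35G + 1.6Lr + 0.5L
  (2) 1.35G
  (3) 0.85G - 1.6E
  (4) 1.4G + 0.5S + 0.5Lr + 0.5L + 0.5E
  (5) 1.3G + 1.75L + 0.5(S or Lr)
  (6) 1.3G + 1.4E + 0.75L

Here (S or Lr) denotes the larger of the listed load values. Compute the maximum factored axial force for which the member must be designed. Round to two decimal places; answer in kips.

(S or Lr) → Lr = 141.46 kips.
(1) 1.35(72.91) + 1.6(141.46) + 0.5(197.59) = 423.56
(2) 1.35(72.91) = 98.43
(3) 0.85(72.91) - 1.6(83.76) = -72.04
(4) 1.4(72.91) + 0.5(57.64) + 0.5(141.46) + 0.5(197.59) + 0.5(83.76) = 102.07 + 28.82 + 70.73 + 98.80 + 41.88 = 342.30
(5) 1.3(72.91) + 1.75(197.59) + 0.5(141.46) = 511.30
(6) 1.3(72.91) + 1.4(83.76) + 0.75(197.59) = 360.24
The controlling combination is 5, giving 511.30 kips.

511.30 kips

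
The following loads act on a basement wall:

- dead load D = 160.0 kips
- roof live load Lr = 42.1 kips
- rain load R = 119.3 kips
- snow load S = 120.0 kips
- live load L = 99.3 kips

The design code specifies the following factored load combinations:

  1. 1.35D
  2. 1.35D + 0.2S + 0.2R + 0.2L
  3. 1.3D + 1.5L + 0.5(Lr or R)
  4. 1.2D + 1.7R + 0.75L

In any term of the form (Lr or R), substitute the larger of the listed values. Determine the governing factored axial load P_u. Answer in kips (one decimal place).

469.3 kips

(Lr or R) → R = 119.3 kips.
1. 1.35(160.0) = 216.0
2. 1.35(160.0) + 0.2(120.0) + 0.2(119.3) + 0.2(99.3) = 283.7
3. 1.3(160.0) + 1.5(99.3) + 0.5(119.3) = 416.6
4. 1.2(160.0) + 1.7(119.3) + 0.75(99.3) = 469.3
Maximum is from combination 4.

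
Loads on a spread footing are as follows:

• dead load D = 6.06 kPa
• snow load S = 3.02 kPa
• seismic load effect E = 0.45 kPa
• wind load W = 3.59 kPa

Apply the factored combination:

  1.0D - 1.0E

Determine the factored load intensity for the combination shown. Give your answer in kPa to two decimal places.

1.0(6.06) - 1.0(0.45) = 5.61
q_u = 5.61 kPa.

5.61 kPa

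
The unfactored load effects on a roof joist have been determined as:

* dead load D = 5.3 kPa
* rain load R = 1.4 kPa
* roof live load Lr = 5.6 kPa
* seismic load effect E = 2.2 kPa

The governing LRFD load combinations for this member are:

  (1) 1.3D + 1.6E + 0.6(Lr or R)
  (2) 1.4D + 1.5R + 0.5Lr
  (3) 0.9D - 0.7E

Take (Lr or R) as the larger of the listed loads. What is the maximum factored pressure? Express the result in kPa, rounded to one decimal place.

13.8 kPa

(Lr or R) → Lr = 5.6 kPa.
(1) 1.3(5.3) + 1.6(2.2) + 0.6(5.6) = 13.8
(2) 1.4(5.3) + 1.5(1.4) + 0.5(5.6) = 12.3
(3) 0.9(5.3) - 0.7(2.2) = 3.2
Combination 1 governs: p_u = 13.8 kPa.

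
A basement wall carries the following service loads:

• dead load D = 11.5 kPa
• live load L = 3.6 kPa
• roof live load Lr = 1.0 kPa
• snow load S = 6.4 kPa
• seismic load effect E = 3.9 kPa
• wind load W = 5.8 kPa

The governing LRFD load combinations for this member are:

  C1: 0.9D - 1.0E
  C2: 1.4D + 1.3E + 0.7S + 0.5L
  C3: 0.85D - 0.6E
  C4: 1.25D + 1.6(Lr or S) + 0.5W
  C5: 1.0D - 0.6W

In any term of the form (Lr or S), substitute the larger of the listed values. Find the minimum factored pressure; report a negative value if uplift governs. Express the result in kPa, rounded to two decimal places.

(Lr or S) → S = 6.4 kPa.
C1: 0.9(11.5) - 1.0(3.9) = 10.35 - 3.90 = 6.45
C2: 1.4(11.5) + 1.3(3.9) + 0.7(6.4) + 0.5(3.6) = 16.10 + 5.07 + 4.48 + 1.80 = 27.45
C3: 0.85(11.5) - 0.6(3.9) = 9.78 - 2.34 = 7.44
C4: 1.25(11.5) + 1.6(6.4) + 0.5(5.8) = 14.38 + 10.24 + 2.90 = 27.52
C5: 1.0(11.5) - 0.6(5.8) = 11.50 - 3.48 = 8.02
Combination 1 gives the minimum: 6.45 kPa.

6.45 kPa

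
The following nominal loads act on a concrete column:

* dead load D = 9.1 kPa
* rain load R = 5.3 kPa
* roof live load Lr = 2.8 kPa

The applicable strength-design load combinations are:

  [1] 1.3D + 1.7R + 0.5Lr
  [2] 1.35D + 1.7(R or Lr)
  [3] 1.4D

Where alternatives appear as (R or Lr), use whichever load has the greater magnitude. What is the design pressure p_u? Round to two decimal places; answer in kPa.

22.24 kPa

(R or Lr) → R = 5.3 kPa.
[1] 1.3(9.1) + 1.7(5.3) + 0.5(2.8) = 11.83 + 9.01 + 1.40 = 22.24
[2] 1.35(9.1) + 1.7(5.3) = 12.29 + 9.01 = 21.30
[3] 1.4(9.1) = 12.74
Maximum is from combination 1.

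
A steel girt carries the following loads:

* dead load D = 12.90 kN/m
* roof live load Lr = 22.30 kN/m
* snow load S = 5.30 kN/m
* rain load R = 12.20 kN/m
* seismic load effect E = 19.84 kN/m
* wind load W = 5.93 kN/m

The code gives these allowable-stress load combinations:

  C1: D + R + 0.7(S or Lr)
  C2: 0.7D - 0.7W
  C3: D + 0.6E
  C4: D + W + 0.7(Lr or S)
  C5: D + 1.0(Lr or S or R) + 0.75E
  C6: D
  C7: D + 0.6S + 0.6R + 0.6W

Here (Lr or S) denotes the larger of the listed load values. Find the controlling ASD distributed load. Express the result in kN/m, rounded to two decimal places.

50.08 kN/m

(S or Lr) → Lr = 22.30 kN/m; (Lr or S) → Lr = 22.30 kN/m; (Lr or S or R) → Lr = 22.30 kN/m.
C1: 1.0(12.90) + 1.0(12.20) + 0.7(22.30) = 40.71
C2: 0.7(12.90) - 0.7(5.93) = 4.88
C3: 1.0(12.90) + 0.6(19.84) = 24.80
C4: 1.0(12.90) + 1.0(5.93) + 0.7(22.30) = 34.44
C5: 1.0(12.90) + 1.0(22.30) + 0.75(19.84) = 50.08
C6: 1.0(12.90) = 12.90
C7: 1.0(12.90) + 0.6(5.30) + 0.6(12.20) + 0.6(5.93) = 26.96
Combination 5 governs: w = 50.08 kN/m.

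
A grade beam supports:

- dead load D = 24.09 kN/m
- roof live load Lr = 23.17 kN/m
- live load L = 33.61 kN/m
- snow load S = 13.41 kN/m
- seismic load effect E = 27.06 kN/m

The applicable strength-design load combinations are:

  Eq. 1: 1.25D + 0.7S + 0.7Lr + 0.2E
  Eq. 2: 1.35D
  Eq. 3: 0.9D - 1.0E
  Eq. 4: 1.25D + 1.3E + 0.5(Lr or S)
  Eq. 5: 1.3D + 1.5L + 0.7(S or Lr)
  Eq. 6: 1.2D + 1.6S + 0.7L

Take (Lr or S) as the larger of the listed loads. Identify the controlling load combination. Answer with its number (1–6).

(Lr or S) → Lr = 23.17 kN/m; (S or Lr) → Lr = 23.17 kN/m.
Eq. 1: 1.25(24.09) + 0.7(13.41) + 0.7(23.17) + 0.2(27.06) = 61.13
Eq. 2: 1.35(24.09) = 32.52
Eq. 3: 0.9(24.09) - 1.0(27.06) = -5.38
Eq. 4: 1.25(24.09) + 1.3(27.06) + 0.5(23.17) = 76.88
Eq. 5: 1.3(24.09) + 1.5(33.61) + 0.7(23.17) = 97.95
Eq. 6: 1.2(24.09) + 1.6(13.41) + 0.7(33.61) = 73.89
The largest value is 97.95 kN/m from combination 5.

Combination 5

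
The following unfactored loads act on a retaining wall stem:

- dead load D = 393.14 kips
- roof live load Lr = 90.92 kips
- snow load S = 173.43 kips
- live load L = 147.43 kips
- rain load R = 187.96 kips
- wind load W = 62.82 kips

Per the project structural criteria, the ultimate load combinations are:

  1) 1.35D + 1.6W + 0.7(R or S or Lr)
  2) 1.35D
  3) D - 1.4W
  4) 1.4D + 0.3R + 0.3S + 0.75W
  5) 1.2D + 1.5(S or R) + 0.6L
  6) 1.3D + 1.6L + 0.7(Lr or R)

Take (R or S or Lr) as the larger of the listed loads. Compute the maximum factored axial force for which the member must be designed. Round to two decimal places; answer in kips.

878.54 kips

(R or S or Lr) → R = 187.96 kips; (S or R) → R = 187.96 kips; (Lr or R) → R = 187.96 kips.
1) 1.35(393.14) + 1.6(62.82) + 0.7(187.96) = 762.82
2) 1.35(393.14) = 530.74
3) 1.0(393.14) - 1.4(62.82) = 305.19
4) 1.4(393.14) + 0.3(187.96) + 0.3(173.43) + 0.75(62.82) = 705.93
5) 1.2(393.14) + 1.5(187.96) + 0.6(147.43) = 842.17
6) 1.3(393.14) + 1.6(147.43) + 0.7(187.96) = 878.54
The controlling combination is 6, giving 878.54 kips.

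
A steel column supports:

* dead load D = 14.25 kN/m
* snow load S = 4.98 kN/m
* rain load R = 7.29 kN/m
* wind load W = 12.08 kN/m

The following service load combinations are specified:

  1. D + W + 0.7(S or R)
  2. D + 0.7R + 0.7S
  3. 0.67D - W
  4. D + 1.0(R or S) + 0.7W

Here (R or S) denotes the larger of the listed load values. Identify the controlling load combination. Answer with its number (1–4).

(S or R) → R = 7.29 kN/m; (R or S) → R = 7.29 kN/m.
1. 1.0(14.25) + 1.0(12.08) + 0.7(7.29) = 14.25 + 12.08 + 5.10 = 31.43
2. 1.0(14.25) + 0.7(7.29) + 0.7(4.98) = 14.25 + 5.10 + 3.49 = 22.84
3. 0.67(14.25) - 1.0(12.08) = 9.55 - 12.08 = -2.53
4. 1.0(14.25) + 1.0(7.29) + 0.7(12.08) = 14.25 + 7.29 + 8.46 = 30.00
The largest value is 31.43 kN/m from combination 1.

Combination 1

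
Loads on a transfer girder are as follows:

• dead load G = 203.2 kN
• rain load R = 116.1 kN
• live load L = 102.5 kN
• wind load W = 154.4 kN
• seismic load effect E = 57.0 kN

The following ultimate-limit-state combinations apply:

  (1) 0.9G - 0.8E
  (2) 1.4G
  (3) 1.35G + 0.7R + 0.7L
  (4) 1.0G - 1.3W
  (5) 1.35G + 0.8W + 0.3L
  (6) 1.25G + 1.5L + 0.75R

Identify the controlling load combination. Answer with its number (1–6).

(1) 0.9(203.2) - 0.8(57.0) = 182.88 - 45.60 = 137.28
(2) 1.4(203.2) = 284.48
(3) 1.35(203.2) + 0.7(116.1) + 0.7(102.5) = 274.32 + 81.27 + 71.75 = 427.34
(4) 1.0(203.2) - 1.3(154.4) = 203.20 - 200.72 = 2.48
(5) 1.35(203.2) + 0.8(154.4) + 0.3(102.5) = 274.32 + 123.52 + 30.75 = 428.59
(6) 1.25(203.2) + 1.5(102.5) + 0.75(116.1) = 254.00 + 153.75 + 87.08 = 494.83
The largest value is 494.83 kN from combination 6.

Combination 6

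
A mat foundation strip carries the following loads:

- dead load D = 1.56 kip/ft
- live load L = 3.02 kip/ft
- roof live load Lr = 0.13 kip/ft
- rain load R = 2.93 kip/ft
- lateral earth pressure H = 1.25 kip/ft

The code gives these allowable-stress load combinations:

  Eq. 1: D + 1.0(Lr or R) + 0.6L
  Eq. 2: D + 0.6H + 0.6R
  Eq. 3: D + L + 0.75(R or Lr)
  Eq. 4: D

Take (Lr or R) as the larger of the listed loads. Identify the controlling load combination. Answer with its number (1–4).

Combination 3

(Lr or R) → R = 2.93 kip/ft; (R or Lr) → R = 2.93 kip/ft.
Eq. 1: 1.0(1.56) + 1.0(2.93) + 0.6(3.02) = 1.56 + 2.93 + 1.81 = 6.30
Eq. 2: 1.0(1.56) + 0.6(1.25) + 0.6(2.93) = 1.56 + 0.75 + 1.76 = 4.07
Eq. 3: 1.0(1.56) + 1.0(3.02) + 0.75(2.93) = 1.56 + 3.02 + 2.20 = 6.78
Eq. 4: 1.0(1.56) = 1.56
The largest value is 6.78 kip/ft from combination 3.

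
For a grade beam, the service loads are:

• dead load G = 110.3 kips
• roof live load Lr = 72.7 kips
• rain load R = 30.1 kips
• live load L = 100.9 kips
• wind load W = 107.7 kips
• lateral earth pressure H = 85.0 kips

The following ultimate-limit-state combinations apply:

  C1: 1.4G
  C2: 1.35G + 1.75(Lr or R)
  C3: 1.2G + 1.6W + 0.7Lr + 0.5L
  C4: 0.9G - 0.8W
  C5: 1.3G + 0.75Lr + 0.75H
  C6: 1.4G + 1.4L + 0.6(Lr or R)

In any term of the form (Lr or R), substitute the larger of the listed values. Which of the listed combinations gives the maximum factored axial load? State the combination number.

Combination 3

(Lr or R) → Lr = 72.7 kips.
C1: 1.4(110.3) = 154.4
C2: 1.35(110.3) + 1.75(72.7) = 148.9 + 127.2 = 276.1
C3: 1.2(110.3) + 1.6(107.7) + 0.7(72.7) + 0.5(100.9) = 406.0
C4: 0.9(110.3) - 0.8(107.7) = 99.3 - 86.2 = 13.1
C5: 1.3(110.3) + 0.75(72.7) + 0.75(85.0) = 143.4 + 54.5 + 63.8 = 261.7
C6: 1.4(110.3) + 1.4(100.9) + 0.6(72.7) = 154.4 + 141.3 + 43.6 = 339.3
The largest value is 406.0 kips from combination 3.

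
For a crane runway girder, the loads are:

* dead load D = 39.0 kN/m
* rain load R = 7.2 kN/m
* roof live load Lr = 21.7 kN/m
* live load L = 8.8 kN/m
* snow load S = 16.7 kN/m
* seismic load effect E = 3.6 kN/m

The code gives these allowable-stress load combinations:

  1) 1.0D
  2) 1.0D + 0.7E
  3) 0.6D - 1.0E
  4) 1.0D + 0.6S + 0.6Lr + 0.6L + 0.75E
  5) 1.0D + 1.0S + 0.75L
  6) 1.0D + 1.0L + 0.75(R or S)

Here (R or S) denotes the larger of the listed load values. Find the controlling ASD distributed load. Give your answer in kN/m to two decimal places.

70.02 kN/m

(R or S) → S = 16.7 kN/m.
1) 1.0(39.0) = 39.00
2) 1.0(39.0) + 0.7(3.6) = 39.00 + 2.52 = 41.52
3) 0.6(39.0) - 1.0(3.6) = 23.40 - 3.60 = 19.80
4) 1.0(39.0) + 0.6(16.7) + 0.6(21.7) + 0.6(8.8) + 0.75(3.6) = 39.00 + 10.02 + 13.02 + 5.28 + 2.70 = 70.02
5) 1.0(39.0) + 1.0(16.7) + 0.75(8.8) = 39.00 + 16.70 + 6.60 = 62.30
6) 1.0(39.0) + 1.0(8.8) + 0.75(16.7) = 39.00 + 8.80 + 12.53 = 60.33
The controlling combination is 4, giving 70.02 kN/m.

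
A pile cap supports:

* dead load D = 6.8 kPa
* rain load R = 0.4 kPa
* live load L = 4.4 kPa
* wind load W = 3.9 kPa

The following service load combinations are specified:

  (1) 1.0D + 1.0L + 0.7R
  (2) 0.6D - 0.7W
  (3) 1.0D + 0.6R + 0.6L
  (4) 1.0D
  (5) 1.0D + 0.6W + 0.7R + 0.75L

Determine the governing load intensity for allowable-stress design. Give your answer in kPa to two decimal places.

12.72 kPa

(1) 1.0(6.8) + 1.0(4.4) + 0.7(0.4) = 11.48
(2) 0.6(6.8) - 0.7(3.9) = 1.35
(3) 1.0(6.8) + 0.6(0.4) + 0.6(4.4) = 9.68
(4) 1.0(6.8) = 6.80
(5) 1.0(6.8) + 0.6(3.9) + 0.7(0.4) + 0.75(4.4) = 12.72
The controlling combination is 5, giving 12.72 kPa.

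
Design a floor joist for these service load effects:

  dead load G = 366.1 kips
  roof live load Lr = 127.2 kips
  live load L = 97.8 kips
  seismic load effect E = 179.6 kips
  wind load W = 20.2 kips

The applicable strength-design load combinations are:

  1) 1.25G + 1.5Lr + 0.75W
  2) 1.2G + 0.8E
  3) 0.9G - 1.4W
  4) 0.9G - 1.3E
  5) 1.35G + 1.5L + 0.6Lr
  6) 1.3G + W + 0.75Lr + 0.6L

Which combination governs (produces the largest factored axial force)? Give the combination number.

Combination 5

1) 1.25(366.1) + 1.5(127.2) + 0.75(20.2) = 457.6 + 190.8 + 15.2 = 663.6
2) 1.2(366.1) + 0.8(179.6) = 439.3 + 143.7 = 583.0
3) 0.9(366.1) - 1.4(20.2) = 329.5 - 28.3 = 301.2
4) 0.9(366.1) - 1.3(179.6) = 329.5 - 233.5 = 96.0
5) 1.35(366.1) + 1.5(97.8) + 0.6(127.2) = 717.3
6) 1.3(366.1) + 1.0(20.2) + 0.75(127.2) + 0.6(97.8) = 475.9 + 20.2 + 95.4 + 58.7 = 650.2
The largest value is 717.3 kips from combination 5.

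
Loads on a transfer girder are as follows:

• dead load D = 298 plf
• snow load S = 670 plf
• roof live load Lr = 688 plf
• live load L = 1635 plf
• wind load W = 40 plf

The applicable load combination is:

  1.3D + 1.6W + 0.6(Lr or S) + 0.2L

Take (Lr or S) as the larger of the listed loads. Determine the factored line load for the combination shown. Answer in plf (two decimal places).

1191.20 plf

(Lr or S) → Lr = 688 plf.
1.3(298) + 1.6(40) + 0.6(688) + 0.2(1635) = 387.40 + 64.00 + 412.80 + 327.00 = 1191.20
w_u = 1191.20 plf.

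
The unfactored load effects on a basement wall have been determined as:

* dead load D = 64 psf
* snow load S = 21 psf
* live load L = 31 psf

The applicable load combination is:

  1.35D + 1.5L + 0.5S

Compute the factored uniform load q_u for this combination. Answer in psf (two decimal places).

1.35(64) + 1.5(31) + 0.5(21) = 143.40
q_u = 143.40 psf.

143.40 psf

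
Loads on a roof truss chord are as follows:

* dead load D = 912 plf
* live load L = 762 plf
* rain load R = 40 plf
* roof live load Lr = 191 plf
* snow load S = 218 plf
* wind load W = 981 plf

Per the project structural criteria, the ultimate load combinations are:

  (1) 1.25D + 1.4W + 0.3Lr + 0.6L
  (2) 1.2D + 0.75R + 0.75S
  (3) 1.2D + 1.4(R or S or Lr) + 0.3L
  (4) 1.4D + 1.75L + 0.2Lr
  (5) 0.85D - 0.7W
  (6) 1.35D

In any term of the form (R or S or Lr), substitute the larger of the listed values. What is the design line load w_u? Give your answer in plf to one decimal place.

3027.9 plf

(R or S or Lr) → S = 218 plf.
(1) 1.25(912) + 1.4(981) + 0.3(191) + 0.6(762) = 3027.9
(2) 1.2(912) + 0.75(40) + 0.75(218) = 1287.9
(3) 1.2(912) + 1.4(218) + 0.3(762) = 1628.2
(4) 1.4(912) + 1.75(762) + 0.2(191) = 2648.5
(5) 0.85(912) - 0.7(981) = 88.5
(6) 1.35(912) = 1231.2
The controlling combination is 1, giving 3027.9 plf.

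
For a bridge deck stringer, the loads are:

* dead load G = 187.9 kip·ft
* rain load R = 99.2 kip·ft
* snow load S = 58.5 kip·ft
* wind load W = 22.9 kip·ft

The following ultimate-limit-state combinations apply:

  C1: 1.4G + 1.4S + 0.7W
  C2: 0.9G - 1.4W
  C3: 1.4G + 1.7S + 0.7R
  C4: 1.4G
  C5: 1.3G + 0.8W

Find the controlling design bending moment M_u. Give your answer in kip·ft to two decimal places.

431.95 kip·ft

C1: 1.4(187.9) + 1.4(58.5) + 0.7(22.9) = 360.99
C2: 0.9(187.9) - 1.4(22.9) = 137.05
C3: 1.4(187.9) + 1.7(58.5) + 0.7(99.2) = 431.95
C4: 1.4(187.9) = 263.06
C5: 1.3(187.9) + 0.8(22.9) = 262.59
The controlling combination is 3, giving 431.95 kip·ft.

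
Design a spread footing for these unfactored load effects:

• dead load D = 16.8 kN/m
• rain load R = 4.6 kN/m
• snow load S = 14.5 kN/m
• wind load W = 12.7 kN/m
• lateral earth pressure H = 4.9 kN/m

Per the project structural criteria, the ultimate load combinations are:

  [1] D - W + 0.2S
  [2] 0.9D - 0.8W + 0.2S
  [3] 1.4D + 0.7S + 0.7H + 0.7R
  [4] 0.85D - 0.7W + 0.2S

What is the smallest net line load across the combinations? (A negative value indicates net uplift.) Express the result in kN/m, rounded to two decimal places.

[1] 1.0(16.8) - 1.0(12.7) + 0.2(14.5) = 16.80 - 12.70 + 2.90 = 7.00
[2] 0.9(16.8) - 0.8(12.7) + 0.2(14.5) = 15.12 - 10.16 + 2.90 = 7.86
[3] 1.4(16.8) + 0.7(14.5) + 0.7(4.9) + 0.7(4.6) = 23.52 + 10.15 + 3.43 + 3.22 = 40.32
[4] 0.85(16.8) - 0.7(12.7) + 0.2(14.5) = 14.28 - 8.89 + 2.90 = 8.29
Combination 1 gives the minimum: 7.00 kN/m.

7.00 kN/m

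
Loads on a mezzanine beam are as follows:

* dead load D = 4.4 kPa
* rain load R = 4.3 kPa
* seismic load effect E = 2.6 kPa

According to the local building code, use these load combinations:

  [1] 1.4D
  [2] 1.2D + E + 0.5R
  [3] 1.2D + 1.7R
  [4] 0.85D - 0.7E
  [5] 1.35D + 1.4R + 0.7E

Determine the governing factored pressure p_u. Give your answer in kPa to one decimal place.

13.8 kPa

[1] 1.4(4.4) = 6.2
[2] 1.2(4.4) + 1.0(2.6) + 0.5(4.3) = 10.0
[3] 1.2(4.4) + 1.7(4.3) = 5.3 + 7.3 = 12.6
[4] 0.85(4.4) - 0.7(2.6) = 3.7 - 1.8 = 1.9
[5] 1.35(4.4) + 1.4(4.3) + 0.7(2.6) = 13.8
Combination 5 governs: p_u = 13.8 kPa.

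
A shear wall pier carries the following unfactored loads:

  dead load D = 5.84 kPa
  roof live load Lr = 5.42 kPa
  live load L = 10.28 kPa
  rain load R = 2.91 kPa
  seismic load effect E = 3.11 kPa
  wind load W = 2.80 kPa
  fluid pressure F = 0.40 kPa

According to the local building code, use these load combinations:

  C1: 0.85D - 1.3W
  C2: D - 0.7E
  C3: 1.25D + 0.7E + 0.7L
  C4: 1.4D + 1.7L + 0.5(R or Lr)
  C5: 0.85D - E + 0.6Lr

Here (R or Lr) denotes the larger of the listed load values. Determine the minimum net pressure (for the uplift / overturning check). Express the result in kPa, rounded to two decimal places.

(R or Lr) → Lr = 5.42 kPa.
C1: 0.85(5.84) - 1.3(2.80) = 4.96 - 3.64 = 1.32
C2: 1.0(5.84) - 0.7(3.11) = 5.84 - 2.18 = 3.66
C3: 1.25(5.84) + 0.7(3.11) + 0.7(10.28) = 16.67
C4: 1.4(5.84) + 1.7(10.28) + 0.5(5.42) = 28.36
C5: 0.85(5.84) - 1.0(3.11) + 0.6(5.42) = 5.11
Combination 1 gives the minimum: 1.32 kPa.

1.32 kPa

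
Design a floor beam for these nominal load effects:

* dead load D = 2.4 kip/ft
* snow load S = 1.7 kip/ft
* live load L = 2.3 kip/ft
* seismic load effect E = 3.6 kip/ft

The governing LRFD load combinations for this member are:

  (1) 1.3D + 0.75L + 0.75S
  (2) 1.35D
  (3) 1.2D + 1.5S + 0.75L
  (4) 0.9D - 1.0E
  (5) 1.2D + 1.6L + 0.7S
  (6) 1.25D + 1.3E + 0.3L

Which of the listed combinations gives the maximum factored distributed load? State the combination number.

(1) 1.3(2.4) + 0.75(2.3) + 0.75(1.7) = 6.12
(2) 1.35(2.4) = 3.24
(3) 1.2(2.4) + 1.5(1.7) + 0.75(2.3) = 7.16
(4) 0.9(2.4) - 1.0(3.6) = -1.44
(5) 1.2(2.4) + 1.6(2.3) + 0.7(1.7) = 7.75
(6) 1.25(2.4) + 1.3(3.6) + 0.3(2.3) = 8.37
The largest value is 8.37 kip/ft from combination 6.

Combination 6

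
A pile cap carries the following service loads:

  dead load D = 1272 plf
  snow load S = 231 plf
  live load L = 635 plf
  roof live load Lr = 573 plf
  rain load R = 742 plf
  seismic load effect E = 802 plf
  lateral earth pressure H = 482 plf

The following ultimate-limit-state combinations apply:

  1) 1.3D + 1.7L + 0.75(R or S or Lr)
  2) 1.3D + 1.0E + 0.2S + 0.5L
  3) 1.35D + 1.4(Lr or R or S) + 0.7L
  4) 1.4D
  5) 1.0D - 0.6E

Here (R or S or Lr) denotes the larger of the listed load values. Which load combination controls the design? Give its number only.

(R or S or Lr) → R = 742 plf; (Lr or R or S) → R = 742 plf.
1) 1.3(1272) + 1.7(635) + 0.75(742) = 3289.60
2) 1.3(1272) + 1.0(802) + 0.2(231) + 0.5(635) = 2819.30
3) 1.35(1272) + 1.4(742) + 0.7(635) = 3200.50
4) 1.4(1272) = 1780.80
5) 1.0(1272) - 0.6(802) = 790.80
The largest value is 3289.60 plf from combination 1.

Combination 1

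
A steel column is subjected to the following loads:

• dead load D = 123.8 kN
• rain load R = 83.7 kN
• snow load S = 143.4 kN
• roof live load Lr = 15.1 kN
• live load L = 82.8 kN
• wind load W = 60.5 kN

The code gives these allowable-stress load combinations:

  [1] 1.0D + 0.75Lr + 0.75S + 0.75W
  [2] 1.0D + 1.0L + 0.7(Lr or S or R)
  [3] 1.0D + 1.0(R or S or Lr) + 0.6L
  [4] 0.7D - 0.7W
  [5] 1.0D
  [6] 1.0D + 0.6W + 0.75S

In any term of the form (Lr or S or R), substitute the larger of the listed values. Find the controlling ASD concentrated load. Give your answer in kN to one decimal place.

316.9 kN

(Lr or S or R) → S = 143.4 kN; (R or S or Lr) → S = 143.4 kN.
[1] 1.0(123.8) + 0.75(15.1) + 0.75(143.4) + 0.75(60.5) = 123.8 + 11.3 + 107.6 + 45.4 = 288.1
[2] 1.0(123.8) + 1.0(82.8) + 0.7(143.4) = 123.8 + 82.8 + 100.4 = 307.0
[3] 1.0(123.8) + 1.0(143.4) + 0.6(82.8) = 123.8 + 143.4 + 49.7 = 316.9
[4] 0.7(123.8) - 0.7(60.5) = 86.7 - 42.4 = 44.3
[5] 1.0(123.8) = 123.8
[6] 1.0(123.8) + 0.6(60.5) + 0.75(143.4) = 123.8 + 36.3 + 107.6 = 267.7
Combination 3 governs: P = 316.9 kN.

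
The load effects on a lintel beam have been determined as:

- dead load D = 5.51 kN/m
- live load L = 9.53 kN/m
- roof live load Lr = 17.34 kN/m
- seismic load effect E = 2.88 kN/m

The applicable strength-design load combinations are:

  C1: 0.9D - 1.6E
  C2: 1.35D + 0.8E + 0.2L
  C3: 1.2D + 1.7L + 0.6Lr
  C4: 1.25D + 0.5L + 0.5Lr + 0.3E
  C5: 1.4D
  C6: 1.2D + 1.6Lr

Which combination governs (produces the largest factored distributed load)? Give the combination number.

C1: 0.9(5.51) - 1.6(2.88) = 4.96 - 4.61 = 0.35
C2: 1.35(5.51) + 0.8(2.88) + 0.2(9.53) = 7.44 + 2.30 + 1.91 = 11.65
C3: 1.2(5.51) + 1.7(9.53) + 0.6(17.34) = 33.22
C4: 1.25(5.51) + 0.5(9.53) + 0.5(17.34) + 0.3(2.88) = 6.89 + 4.77 + 8.67 + 0.86 = 21.19
C5: 1.4(5.51) = 7.71
C6: 1.2(5.51) + 1.6(17.34) = 34.36
The largest value is 34.36 kN/m from combination 6.

Combination 6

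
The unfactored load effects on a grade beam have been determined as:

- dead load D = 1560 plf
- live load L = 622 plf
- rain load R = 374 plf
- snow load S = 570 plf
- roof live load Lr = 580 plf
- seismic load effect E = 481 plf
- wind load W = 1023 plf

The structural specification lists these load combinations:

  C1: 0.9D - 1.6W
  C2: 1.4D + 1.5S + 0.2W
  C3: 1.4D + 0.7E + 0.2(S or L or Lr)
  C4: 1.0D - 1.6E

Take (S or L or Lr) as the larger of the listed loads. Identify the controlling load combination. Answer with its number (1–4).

(S or L or Lr) → L = 622 plf.
C1: 0.9(1560) - 1.6(1023) = 1404.00 - 1636.80 = -232.80
C2: 1.4(1560) + 1.5(570) + 0.2(1023) = 2184.00 + 855.00 + 204.60 = 3243.60
C3: 1.4(1560) + 0.7(481) + 0.2(622) = 2184.00 + 336.70 + 124.40 = 2645.10
C4: 1.0(1560) - 1.6(481) = 1560.00 - 769.60 = 790.40
The largest value is 3243.60 plf from combination 2.

Combination 2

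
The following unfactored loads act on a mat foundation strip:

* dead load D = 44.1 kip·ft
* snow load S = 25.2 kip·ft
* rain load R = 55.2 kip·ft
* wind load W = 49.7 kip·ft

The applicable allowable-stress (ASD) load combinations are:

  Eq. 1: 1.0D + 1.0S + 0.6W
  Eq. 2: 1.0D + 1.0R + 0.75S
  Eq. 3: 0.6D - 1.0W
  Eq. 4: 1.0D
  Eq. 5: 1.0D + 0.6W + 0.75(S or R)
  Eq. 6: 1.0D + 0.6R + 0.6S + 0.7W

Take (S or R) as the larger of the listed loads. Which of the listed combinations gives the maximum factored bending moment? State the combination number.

(S or R) → R = 55.2 kip·ft.
Eq. 1: 1.0(44.1) + 1.0(25.2) + 0.6(49.7) = 44.10 + 25.20 + 29.82 = 99.12
Eq. 2: 1.0(44.1) + 1.0(55.2) + 0.75(25.2) = 44.10 + 55.20 + 18.90 = 118.20
Eq. 3: 0.6(44.1) - 1.0(49.7) = 26.46 - 49.70 = -23.24
Eq. 4: 1.0(44.1) = 44.10
Eq. 5: 1.0(44.1) + 0.6(49.7) + 0.75(55.2) = 44.10 + 29.82 + 41.40 = 115.32
Eq. 6: 1.0(44.1) + 0.6(55.2) + 0.6(25.2) + 0.7(49.7) = 44.10 + 33.12 + 15.12 + 34.79 = 127.13
The largest value is 127.13 kip·ft from combination 6.

Combination 6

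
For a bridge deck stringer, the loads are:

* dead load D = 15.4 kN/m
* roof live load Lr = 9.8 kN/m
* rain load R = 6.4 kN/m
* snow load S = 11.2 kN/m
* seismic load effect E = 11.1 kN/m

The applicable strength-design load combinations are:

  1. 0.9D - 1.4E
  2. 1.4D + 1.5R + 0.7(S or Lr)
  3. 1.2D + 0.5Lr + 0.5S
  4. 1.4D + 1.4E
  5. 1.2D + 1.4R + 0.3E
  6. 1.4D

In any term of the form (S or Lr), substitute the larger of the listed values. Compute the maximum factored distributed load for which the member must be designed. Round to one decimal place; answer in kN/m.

39.0 kN/m

(S or Lr) → S = 11.2 kN/m.
1. 0.9(15.4) - 1.4(11.1) = -1.7
2. 1.4(15.4) + 1.5(6.4) + 0.7(11.2) = 39.0
3. 1.2(15.4) + 0.5(9.8) + 0.5(11.2) = 29.0
4. 1.4(15.4) + 1.4(11.1) = 37.1
5. 1.2(15.4) + 1.4(6.4) + 0.3(11.1) = 30.8
6. 1.4(15.4) = 21.6
Maximum is from combination 2.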